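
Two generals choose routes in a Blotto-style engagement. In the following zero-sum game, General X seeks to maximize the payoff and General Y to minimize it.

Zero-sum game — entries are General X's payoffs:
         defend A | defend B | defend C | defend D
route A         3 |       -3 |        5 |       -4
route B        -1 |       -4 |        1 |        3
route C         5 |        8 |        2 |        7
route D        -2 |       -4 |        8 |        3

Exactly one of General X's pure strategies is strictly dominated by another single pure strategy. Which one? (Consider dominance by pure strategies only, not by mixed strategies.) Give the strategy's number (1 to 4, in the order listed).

Compare route B with route C: 5 > -1, 8 > -4, 2 > 1, 7 > 3.
So route C strictly dominates route B for General X; route B is strictly dominated.

2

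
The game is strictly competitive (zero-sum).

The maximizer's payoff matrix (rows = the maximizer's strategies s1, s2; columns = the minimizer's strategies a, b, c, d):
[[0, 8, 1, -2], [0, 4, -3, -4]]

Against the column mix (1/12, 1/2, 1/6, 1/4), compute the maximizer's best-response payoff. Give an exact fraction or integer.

s1: (0)·(1/12) + (8)·(1/2) + (1)·(1/6) + (-2)·(1/4) = 11/3.
s2: (0)·(1/12) + (4)·(1/2) + (-3)·(1/6) + (-4)·(1/4) = 1/2.
The best pure response is s1 with expected payoff 11/3.

11/3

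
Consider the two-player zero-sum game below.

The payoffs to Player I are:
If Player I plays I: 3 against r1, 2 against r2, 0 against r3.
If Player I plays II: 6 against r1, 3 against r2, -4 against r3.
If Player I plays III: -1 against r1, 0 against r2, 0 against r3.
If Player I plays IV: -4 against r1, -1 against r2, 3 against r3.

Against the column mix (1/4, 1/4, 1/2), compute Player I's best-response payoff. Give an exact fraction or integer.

5/4

I: (3)·(1/4) + (2)·(1/4) + (0)·(1/2) = 5/4.
II: (6)·(1/4) + (3)·(1/4) + (-4)·(1/2) = 1/4.
III: (-1)·(1/4) + (0)·(1/4) + (0)·(1/2) = -1/4.
IV: (-4)·(1/4) + (-1)·(1/4) + (3)·(1/2) = 1/4.
The best pure response is I with expected payoff 5/4.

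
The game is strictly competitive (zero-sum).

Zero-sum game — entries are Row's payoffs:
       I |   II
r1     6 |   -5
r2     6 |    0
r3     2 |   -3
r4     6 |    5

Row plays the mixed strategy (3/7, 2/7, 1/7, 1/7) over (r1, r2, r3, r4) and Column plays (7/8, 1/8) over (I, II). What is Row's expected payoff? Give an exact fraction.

Against (7/8, 1/8), each row's expected payoff is r1: 37/8; r2: 21/4; r3: 11/8; r4: 47/8.
Taking the (3/7, 2/7, 1/7, 1/7)-weighted average: (3/7)·(37/8) + (2/7)·(21/4) + (1/7)·(11/8) + (1/7)·(47/8) = 253/56.

253/56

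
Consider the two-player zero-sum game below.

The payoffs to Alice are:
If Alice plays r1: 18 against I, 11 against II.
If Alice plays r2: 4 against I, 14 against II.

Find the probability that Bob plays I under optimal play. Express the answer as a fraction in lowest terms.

3/17

Row minima are 11 and 4, so Alice's maximin is 11; column maxima are 18 and 14, so Bob's minimax is 14. These differ, so the equilibrium is in mixed strategies.
Let Bob play I with probability q. Alice is indifferent when 18q + 11(1−q) = 4q + 14(1−q), giving q = 3/17.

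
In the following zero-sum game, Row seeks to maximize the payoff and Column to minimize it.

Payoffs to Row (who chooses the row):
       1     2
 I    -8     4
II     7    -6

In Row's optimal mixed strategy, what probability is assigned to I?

Row minima are -8 and -6, so Row's maximin is -6; column maxima are 7 and 4, so Column's minimax is 4. These differ, so the equilibrium is in mixed strategies.
Let Row play I with probability p. Column is indifferent when −8p + 7(1−p) = 4p − 6(1−p), giving p = 13/25.

13/25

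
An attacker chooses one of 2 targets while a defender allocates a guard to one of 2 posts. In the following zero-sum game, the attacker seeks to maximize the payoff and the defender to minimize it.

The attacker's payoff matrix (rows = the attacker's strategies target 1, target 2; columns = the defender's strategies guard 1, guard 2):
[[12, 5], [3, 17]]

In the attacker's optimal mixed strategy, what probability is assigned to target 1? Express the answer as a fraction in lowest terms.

2/3

Row minima are 5 and 3, so the attacker's maximin is 5; column maxima are 12 and 17, so the defender's minimax is 12. These differ, so the equilibrium is in mixed strategies.
Let the attacker play target 1 with probability p. The defender is indifferent when 12p + 3(1−p) = 5p + 17(1−p), giving p = 2/3.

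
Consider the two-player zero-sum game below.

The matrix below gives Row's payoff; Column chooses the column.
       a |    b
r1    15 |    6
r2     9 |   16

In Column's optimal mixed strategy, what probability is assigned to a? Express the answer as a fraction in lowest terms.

Row minima are 6 and 9, so Row's maximin is 9; column maxima are 15 and 16, so Column's minimax is 15. These differ, so the equilibrium is in mixed strategies.
Let Column play a with probability q. Row is indifferent when 15q + 6(1−q) = 9q + 16(1−q), giving q = 5/8.

5/8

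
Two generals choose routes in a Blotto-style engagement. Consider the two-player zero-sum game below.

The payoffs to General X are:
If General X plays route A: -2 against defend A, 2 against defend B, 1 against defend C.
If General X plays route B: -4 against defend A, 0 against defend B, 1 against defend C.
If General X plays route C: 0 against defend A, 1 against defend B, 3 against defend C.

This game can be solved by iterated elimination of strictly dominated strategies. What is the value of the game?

Row route B is strictly dominated by row route C (0>-4, 1>0, 3>1); eliminate route B.
Column defend C is strictly dominated by defend A for General Y (-2<1, 0<3); eliminate defend C.
Column defend B is strictly dominated by defend A for General Y (-2<2, 0<1); eliminate defend B.
Row route A is strictly dominated by row route C (0>-2); eliminate route A.
Only (route C, defend A) remains, with payoff 0.

0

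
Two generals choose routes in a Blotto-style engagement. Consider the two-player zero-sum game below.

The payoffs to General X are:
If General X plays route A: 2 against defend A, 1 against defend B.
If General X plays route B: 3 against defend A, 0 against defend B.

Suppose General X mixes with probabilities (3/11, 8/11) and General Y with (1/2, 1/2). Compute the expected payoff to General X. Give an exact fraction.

Against (1/2, 1/2), each row's expected payoff is route A: 3/2; route B: 3/2.
Taking the (3/11, 8/11)-weighted average: (3/11)·(3/2) + (8/11)·(3/2) = 3/2.

3/2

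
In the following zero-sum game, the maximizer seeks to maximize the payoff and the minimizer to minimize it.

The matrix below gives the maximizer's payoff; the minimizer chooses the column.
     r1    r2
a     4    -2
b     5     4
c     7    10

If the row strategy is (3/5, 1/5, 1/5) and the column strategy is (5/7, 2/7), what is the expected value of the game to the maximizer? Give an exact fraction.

136/35

Against (5/7, 2/7), each row's expected payoff is a: 16/7; b: 33/7; c: 55/7.
Taking the (3/5, 1/5, 1/5)-weighted average: (3/5)·(16/7) + (1/5)·(33/7) + (1/5)·(55/7) = 136/35.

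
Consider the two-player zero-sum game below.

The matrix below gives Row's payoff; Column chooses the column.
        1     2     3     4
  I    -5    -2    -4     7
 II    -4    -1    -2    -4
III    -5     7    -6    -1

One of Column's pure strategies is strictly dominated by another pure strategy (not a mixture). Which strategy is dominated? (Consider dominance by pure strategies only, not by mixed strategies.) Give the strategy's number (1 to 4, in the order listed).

2

Column prefers columns that give Row less. Compare 2 with 1: -5 < -2, -4 < -1, -5 < 7.
So 1 strictly dominates 2 for Column; 2 is strictly dominated.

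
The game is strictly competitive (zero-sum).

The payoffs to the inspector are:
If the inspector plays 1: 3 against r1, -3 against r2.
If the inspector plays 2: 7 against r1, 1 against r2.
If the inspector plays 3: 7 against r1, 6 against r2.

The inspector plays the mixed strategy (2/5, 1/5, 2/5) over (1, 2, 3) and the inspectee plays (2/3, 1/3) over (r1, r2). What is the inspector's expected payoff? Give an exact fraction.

Against (2/3, 1/3), each row's expected payoff is 1: 1; 2: 5; 3: 20/3.
Taking the (2/5, 1/5, 2/5)-weighted average: (2/5)·(1) + (1/5)·(5) + (2/5)·(20/3) = 61/15.

61/15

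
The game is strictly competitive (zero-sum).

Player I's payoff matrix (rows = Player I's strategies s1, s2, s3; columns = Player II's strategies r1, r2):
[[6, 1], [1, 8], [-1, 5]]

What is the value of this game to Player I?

Row s3 is strictly dominated by row s2, so Player I never plays it.
The remaining 2×2 game on (s1, s2) × (r1, r2) has no saddle point. Let Player I play s1 with probability p; indifference gives 6p + (1−p) = p + 8(1−p), so p = 7/12.
Similarly Player II's optimal q on r1 is 7/12, and the value is 6·(7/12) + (1)·(5/12) = 47/12.

47/12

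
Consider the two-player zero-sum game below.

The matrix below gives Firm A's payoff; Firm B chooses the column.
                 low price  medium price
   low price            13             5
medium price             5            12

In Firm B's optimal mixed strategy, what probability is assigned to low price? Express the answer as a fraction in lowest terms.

7/15

Row minima are 5 and 5, so Firm A's maximin is 5; column maxima are 13 and 12, so Firm B's minimax is 12. These differ, so the equilibrium is in mixed strategies.
Let Firm B play low price with probability q. Firm A is indifferent when 13q + 5(1−q) = 5q + 12(1−q), giving q = 7/15.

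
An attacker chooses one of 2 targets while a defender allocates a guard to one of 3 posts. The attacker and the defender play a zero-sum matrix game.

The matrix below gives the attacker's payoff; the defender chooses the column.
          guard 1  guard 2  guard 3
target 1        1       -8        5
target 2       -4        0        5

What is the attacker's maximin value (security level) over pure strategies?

-4

The worst-case payoff for each row is target 1: -8, target 2: -4.
The best of these is -4.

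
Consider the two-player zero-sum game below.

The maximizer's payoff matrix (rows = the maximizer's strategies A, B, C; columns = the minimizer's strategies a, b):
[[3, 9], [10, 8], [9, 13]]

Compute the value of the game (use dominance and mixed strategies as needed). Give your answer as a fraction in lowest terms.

29/3

Row A is strictly dominated by row C, so the maximizer never plays it.
The remaining 2×2 game on (B, C) × (a, b) has no saddle point. Let the maximizer play B with probability p; indifference gives 10p + 9(1−p) = 8p + 13(1−p), so p = 2/3.
Similarly the minimizer's optimal q on a is 5/6, and the value is 10·(5/6) + (8)·(1/6) = 29/3.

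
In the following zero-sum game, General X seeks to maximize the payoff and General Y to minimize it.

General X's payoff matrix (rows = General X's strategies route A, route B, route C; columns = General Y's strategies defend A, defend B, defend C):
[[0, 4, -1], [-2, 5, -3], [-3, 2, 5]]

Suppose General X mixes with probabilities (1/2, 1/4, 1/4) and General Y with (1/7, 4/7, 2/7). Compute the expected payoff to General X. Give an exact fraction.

Against (1/7, 4/7, 2/7), each row's expected payoff is route A: 2; route B: 12/7; route C: 15/7.
Taking the (1/2, 1/4, 1/4)-weighted average: (1/2)·(2) + (1/4)·(12/7) + (1/4)·(15/7) = 55/28.

55/28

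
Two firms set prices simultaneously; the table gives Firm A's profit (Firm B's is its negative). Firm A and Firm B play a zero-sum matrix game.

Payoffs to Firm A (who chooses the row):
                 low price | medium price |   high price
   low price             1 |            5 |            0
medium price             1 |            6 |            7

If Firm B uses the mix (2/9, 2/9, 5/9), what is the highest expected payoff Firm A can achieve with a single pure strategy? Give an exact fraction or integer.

low price: (1)·(2/9) + (5)·(2/9) + (0)·(5/9) = 4/3.
medium price: (1)·(2/9) + (6)·(2/9) + (7)·(5/9) = 49/9.
The best pure response is medium price with expected payoff 49/9.

49/9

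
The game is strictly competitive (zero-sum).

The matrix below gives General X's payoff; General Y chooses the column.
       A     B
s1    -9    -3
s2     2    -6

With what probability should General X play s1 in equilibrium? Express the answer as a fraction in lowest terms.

4/7

Row minima are -9 and -6, so General X's maximin is -6; column maxima are 2 and -3, so General Y's minimax is -3. These differ, so the equilibrium is in mixed strategies.
Let General X play s1 with probability p. General Y is indifferent when −9p + 2(1−p) = −3p − 6(1−p), giving p = 4/7.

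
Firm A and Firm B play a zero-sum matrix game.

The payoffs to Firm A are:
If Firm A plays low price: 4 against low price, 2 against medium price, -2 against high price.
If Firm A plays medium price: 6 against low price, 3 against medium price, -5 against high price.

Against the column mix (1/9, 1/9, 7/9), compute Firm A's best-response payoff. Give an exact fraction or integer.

-8/9

low price: (4)·(1/9) + (2)·(1/9) + (-2)·(7/9) = -8/9.
medium price: (6)·(1/9) + (3)·(1/9) + (-5)·(7/9) = -26/9.
The best pure response is low price with expected payoff -8/9.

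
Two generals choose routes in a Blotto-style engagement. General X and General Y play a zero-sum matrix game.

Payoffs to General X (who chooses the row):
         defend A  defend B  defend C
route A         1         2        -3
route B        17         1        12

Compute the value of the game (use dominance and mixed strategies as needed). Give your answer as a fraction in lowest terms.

27/16

Column defend A is strictly dominated by defend C for General Y (it gives General X more in every row).
The remaining 2×2 game on (route A, route B) × (defend B, defend C) has no saddle point. Let General X play route A with probability p; indifference gives 2p + (1−p) = −3p + 12(1−p), so p = 11/16.
Similarly General Y's optimal q on defend B is 15/16, and the value is 2·(15/16) + (-3)·(1/16) = 27/16.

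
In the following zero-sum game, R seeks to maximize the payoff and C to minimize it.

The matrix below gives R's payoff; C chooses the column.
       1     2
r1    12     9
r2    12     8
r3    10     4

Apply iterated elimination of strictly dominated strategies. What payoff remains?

9

Column 1 is strictly dominated by 2 for C (9<12, 8<12, 4<10); eliminate 1.
Row r3 is strictly dominated by row r1 (9>4); eliminate r3.
Row r2 is strictly dominated by row r1 (9>8); eliminate r2.
Only (r1, 2) remains, with payoff 9.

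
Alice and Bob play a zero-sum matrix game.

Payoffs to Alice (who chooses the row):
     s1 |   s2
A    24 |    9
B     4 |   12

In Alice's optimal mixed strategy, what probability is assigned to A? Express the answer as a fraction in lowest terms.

8/23

Row minima are 9 and 4, so Alice's maximin is 9; column maxima are 24 and 12, so Bob's minimax is 12. These differ, so the equilibrium is in mixed strategies.
Let Alice play A with probability p. Bob is indifferent when 24p + 4(1−p) = 9p + 12(1−p), giving p = 8/23.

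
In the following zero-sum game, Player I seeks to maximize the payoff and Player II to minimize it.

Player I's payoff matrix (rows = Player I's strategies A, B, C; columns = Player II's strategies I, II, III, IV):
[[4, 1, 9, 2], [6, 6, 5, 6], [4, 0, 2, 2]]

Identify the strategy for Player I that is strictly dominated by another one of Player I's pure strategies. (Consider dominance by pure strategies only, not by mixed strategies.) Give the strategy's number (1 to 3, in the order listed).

3

Compare C with B: 6 > 4, 6 > 0, 5 > 2, 6 > 2.
So B strictly dominates C for Player I; C is strictly dominated.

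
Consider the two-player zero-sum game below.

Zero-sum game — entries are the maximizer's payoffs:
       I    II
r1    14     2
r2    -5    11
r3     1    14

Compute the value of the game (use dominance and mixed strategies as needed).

Row r2 is strictly dominated by row r3, so the maximizer never plays it.
The remaining 2×2 game on (r1, r3) × (I, II) has no saddle point. Let the maximizer play r1 with probability p; indifference gives 14p + (1−p) = 2p + 14(1−p), so p = 13/25.
Similarly the minimizer's optimal q on I is 12/25, and the value is 14·(12/25) + (2)·(13/25) = 194/25.

194/25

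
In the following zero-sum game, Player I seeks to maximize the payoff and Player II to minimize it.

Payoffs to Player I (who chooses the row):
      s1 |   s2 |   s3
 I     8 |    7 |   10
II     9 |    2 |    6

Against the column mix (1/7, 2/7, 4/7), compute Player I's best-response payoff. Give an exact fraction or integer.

I: (8)·(1/7) + (7)·(2/7) + (10)·(4/7) = 62/7.
II: (9)·(1/7) + (2)·(2/7) + (6)·(4/7) = 37/7.
The best pure response is I with expected payoff 62/7.

62/7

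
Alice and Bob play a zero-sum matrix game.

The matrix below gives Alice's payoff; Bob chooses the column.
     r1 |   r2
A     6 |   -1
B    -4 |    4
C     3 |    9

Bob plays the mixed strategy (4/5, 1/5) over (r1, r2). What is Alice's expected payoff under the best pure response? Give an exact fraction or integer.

23/5

A: (6)·(4/5) + (-1)·(1/5) = 23/5.
B: (-4)·(4/5) + (4)·(1/5) = -12/5.
C: (3)·(4/5) + (9)·(1/5) = 21/5.
The best pure response is A with expected payoff 23/5.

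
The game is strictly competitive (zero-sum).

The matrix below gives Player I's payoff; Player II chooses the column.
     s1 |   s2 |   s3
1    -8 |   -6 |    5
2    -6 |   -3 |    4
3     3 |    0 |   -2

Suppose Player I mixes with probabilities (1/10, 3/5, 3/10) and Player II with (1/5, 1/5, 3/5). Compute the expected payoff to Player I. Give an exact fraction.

Against (1/5, 1/5, 3/5), each row's expected payoff is 1: 1/5; 2: 3/5; 3: -3/5.
Taking the (1/10, 3/5, 3/10)-weighted average: (1/10)·(1/5) + (3/5)·(3/5) + (3/10)·(-3/5) = 1/5.

1/5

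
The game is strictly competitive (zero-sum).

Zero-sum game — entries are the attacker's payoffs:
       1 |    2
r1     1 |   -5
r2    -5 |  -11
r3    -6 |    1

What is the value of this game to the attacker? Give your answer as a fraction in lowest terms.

Row r2 is strictly dominated by row r1, so the attacker never plays it.
The remaining 2×2 game on (r1, r3) × (1, 2) has no saddle point. Let the attacker play r1 with probability p; indifference gives p − 6(1−p) = −5p + (1−p), so p = 7/13.
Similarly the defender's optimal q on 1 is 6/13, and the value is 1·(6/13) + (-5)·(7/13) = -29/13.

-29/13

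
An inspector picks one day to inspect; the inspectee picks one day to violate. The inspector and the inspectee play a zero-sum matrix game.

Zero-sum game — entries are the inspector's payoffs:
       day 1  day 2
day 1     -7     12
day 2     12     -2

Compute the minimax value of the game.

Row minima are -7 and -2, so the inspector's maximin is -2; column maxima are 12 and 12, so the inspectee's minimax is 12. These differ, so the equilibrium is in mixed strategies.
Let the inspector play day 1 with probability p. The inspectee is indifferent when −7p + 12(1−p) = 12p − 2(1−p), giving p = 14/33.
Let the inspectee play day 1 with probability q. The inspector is indifferent when −7q + 12(1−q) = 12q − 2(1−q), giving q = 14/33.
The value is -7·(14/33) + (12)·(19/33) = 130/33.

130/33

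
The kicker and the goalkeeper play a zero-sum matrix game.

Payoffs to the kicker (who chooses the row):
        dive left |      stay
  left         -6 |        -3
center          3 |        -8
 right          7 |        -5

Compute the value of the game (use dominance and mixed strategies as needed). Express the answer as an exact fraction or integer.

Row center is strictly dominated by row right, so the kicker never plays it.
The remaining 2×2 game on (left, right) × (dive left, stay) has no saddle point. Let the kicker play left with probability p; indifference gives −6p + 7(1−p) = −3p − 5(1−p), so p = 4/5.
Similarly the goalkeeper's optimal q on dive left is 2/15, and the value is -6·(2/15) + (-3)·(13/15) = -17/5.

-17/5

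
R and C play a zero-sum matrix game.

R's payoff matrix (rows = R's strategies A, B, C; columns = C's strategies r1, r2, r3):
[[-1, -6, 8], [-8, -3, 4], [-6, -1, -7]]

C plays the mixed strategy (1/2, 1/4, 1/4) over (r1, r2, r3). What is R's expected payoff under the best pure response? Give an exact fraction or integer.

0

A: (-1)·(1/2) + (-6)·(1/4) + (8)·(1/4) = 0.
B: (-8)·(1/2) + (-3)·(1/4) + (4)·(1/4) = -15/4.
C: (-6)·(1/2) + (-1)·(1/4) + (-7)·(1/4) = -5.
The best pure response is A with expected payoff 0.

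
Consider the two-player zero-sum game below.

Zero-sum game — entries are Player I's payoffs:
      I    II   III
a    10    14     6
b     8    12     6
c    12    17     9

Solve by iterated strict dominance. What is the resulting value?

9

Row b is strictly dominated by row c (12>8, 17>12, 9>6); eliminate b.
Column II is strictly dominated by I for Player II (10<14, 12<17); eliminate II.
Column I is strictly dominated by III for Player II (6<10, 9<12); eliminate I.
Row a is strictly dominated by row c (9>6); eliminate a.
Only (c, III) remains, with payoff 9.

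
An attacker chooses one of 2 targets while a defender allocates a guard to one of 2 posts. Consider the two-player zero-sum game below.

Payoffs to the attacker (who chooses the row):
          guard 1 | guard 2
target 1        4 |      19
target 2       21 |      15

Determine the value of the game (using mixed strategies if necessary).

Row minima are 4 and 15, so the attacker's maximin is 15; column maxima are 21 and 19, so the defender's minimax is 19. These differ, so the equilibrium is in mixed strategies.
Let the attacker play target 1 with probability p. The defender is indifferent when 4p + 21(1−p) = 19p + 15(1−p), giving p = 2/7.
Let the defender play guard 1 with probability q. The attacker is indifferent when 4q + 19(1−q) = 21q + 15(1−q), giving q = 4/21.
The value is 4·(4/21) + (19)·(17/21) = 113/7.

113/7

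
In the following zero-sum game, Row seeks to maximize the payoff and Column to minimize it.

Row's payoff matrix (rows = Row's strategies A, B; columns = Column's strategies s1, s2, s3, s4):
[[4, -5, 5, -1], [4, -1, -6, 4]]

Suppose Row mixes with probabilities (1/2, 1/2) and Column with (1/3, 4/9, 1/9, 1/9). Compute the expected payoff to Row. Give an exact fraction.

1/9

Against (1/3, 4/9, 1/9, 1/9), each row's expected payoff is A: -4/9; B: 2/3.
Taking the (1/2, 1/2)-weighted average: (1/2)·(-4/9) + (1/2)·(2/3) = 1/9.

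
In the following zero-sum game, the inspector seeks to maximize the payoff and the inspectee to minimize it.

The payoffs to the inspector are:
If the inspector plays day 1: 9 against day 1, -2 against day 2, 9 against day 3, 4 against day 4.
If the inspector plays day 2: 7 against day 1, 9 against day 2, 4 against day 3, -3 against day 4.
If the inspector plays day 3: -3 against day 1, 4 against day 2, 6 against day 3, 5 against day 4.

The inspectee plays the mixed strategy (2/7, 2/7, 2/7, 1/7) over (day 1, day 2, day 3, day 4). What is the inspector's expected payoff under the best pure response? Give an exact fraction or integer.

37/7

day 1: (9)·(2/7) + (-2)·(2/7) + (9)·(2/7) + (4)·(1/7) = 36/7.
day 2: (7)·(2/7) + (9)·(2/7) + (4)·(2/7) + (-3)·(1/7) = 37/7.
day 3: (-3)·(2/7) + (4)·(2/7) + (6)·(2/7) + (5)·(1/7) = 19/7.
The best pure response is day 2 with expected payoff 37/7.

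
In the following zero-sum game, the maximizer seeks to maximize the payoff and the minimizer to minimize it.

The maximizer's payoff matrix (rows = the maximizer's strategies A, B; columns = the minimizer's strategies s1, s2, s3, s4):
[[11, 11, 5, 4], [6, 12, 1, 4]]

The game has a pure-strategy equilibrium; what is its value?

4

Row minima: 4, 1 → the maximizer's maximin is 4.
Column maxima: 11, 12, 5, 4 → the minimizer's minimax is 4.
They coincide at (A, s4), so the value is 4.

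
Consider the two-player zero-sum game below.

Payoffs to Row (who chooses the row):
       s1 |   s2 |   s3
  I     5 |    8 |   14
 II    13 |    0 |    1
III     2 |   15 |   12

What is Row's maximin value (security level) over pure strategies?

5

The worst-case payoff for each row is I: 5, II: 0, III: 2.
The best of these is 5.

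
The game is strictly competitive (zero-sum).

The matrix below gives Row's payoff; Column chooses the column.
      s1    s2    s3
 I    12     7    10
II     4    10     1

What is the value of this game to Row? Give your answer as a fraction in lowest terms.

Column s1 is strictly dominated by s3 for Column (it gives Row more in every row).
The remaining 2×2 game on (I, II) × (s2, s3) has no saddle point. Let Row play I with probability p; indifference gives 7p + 10(1−p) = 10p + (1−p), so p = 3/4.
Similarly Column's optimal q on s2 is 3/4, and the value is 7·(3/4) + (10)·(1/4) = 31/4.

31/4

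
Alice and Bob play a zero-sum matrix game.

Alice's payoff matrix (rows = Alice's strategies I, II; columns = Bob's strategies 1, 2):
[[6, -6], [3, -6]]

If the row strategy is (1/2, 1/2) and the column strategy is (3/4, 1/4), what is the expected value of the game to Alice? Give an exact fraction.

15/8

Against (3/4, 1/4), each row's expected payoff is I: 3; II: 3/4.
Taking the (1/2, 1/2)-weighted average: (1/2)·(3) + (1/2)·(3/4) = 15/8.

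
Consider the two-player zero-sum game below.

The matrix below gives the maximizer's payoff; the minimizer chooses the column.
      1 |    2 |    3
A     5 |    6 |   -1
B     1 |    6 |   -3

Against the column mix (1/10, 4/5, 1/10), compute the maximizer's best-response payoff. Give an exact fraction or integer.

A: (5)·(1/10) + (6)·(4/5) + (-1)·(1/10) = 26/5.
B: (1)·(1/10) + (6)·(4/5) + (-3)·(1/10) = 23/5.
The best pure response is A with expected payoff 26/5.

26/5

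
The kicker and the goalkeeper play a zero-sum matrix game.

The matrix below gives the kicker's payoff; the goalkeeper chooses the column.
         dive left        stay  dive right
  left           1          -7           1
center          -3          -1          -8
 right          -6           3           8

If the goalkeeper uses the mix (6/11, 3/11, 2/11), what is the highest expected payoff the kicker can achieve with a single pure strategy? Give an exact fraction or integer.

-1

left: (1)·(6/11) + (-7)·(3/11) + (1)·(2/11) = -13/11.
center: (-3)·(6/11) + (-1)·(3/11) + (-8)·(2/11) = -37/11.
right: (-6)·(6/11) + (3)·(3/11) + (8)·(2/11) = -1.
The best pure response is right with expected payoff -1.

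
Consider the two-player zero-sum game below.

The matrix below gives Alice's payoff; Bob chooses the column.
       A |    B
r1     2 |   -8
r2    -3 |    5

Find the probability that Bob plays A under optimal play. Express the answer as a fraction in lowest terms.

Row minima are -8 and -3, so Alice's maximin is -3; column maxima are 2 and 5, so Bob's minimax is 2. These differ, so the equilibrium is in mixed strategies.
Let Bob play A with probability q. Alice is indifferent when 2q − 8(1−q) = −3q + 5(1−q), giving q = 13/18.

13/18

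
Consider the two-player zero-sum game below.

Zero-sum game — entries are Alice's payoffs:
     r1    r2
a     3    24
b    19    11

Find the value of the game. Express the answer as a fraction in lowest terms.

Row minima are 3 and 11, so Alice's maximin is 11; column maxima are 19 and 24, so Bob's minimax is 19. These differ, so the equilibrium is in mixed strategies.
Let Alice play a with probability p. Bob is indifferent when 3p + 19(1−p) = 24p + 11(1−p), giving p = 8/29.
Let Bob play r1 with probability q. Alice is indifferent when 3q + 24(1−q) = 19q + 11(1−q), giving q = 13/29.
The value is 3·(13/29) + (24)·(16/29) = 423/29.

423/29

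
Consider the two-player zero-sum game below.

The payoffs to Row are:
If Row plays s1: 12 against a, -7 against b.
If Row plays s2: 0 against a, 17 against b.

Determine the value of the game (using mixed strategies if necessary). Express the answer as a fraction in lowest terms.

17/3

Row minima are -7 and 0, so Row's maximin is 0; column maxima are 12 and 17, so Column's minimax is 12. These differ, so the equilibrium is in mixed strategies.
Let Row play s1 with probability p. Column is indifferent when 12p = −7p + 17(1−p), giving p = 17/36.
Let Column play a with probability q. Row is indifferent when 12q − 7(1−q) = 17(1−q), giving q = 2/3.
The value is 12·(2/3) + (-7)·(1/3) = 17/3.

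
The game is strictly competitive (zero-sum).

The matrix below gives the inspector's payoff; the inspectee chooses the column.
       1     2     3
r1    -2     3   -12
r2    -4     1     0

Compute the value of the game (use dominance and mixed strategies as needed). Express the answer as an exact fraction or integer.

Column 2 is strictly dominated by 1 for the inspectee (it gives the inspector more in every row).
The remaining 2×2 game on (r1, r2) × (1, 3) has no saddle point. Let the inspector play r1 with probability p; indifference gives −2p − 4(1−p) = −12p, so p = 2/7.
Similarly the inspectee's optimal q on 1 is 6/7, and the value is -2·(6/7) + (-12)·(1/7) = -24/7.

-24/7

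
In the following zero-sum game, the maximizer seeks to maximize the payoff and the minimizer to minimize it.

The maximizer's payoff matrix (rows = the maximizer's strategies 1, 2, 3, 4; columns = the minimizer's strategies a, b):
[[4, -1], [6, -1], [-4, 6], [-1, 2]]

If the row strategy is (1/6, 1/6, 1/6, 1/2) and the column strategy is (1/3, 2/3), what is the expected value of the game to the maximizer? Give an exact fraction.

23/18

Against (1/3, 2/3), each row's expected payoff is 1: 2/3; 2: 4/3; 3: 8/3; 4: 1.
Taking the (1/6, 1/6, 1/6, 1/2)-weighted average: (1/6)·(2/3) + (1/6)·(4/3) + (1/6)·(8/3) + (1/2)·(1) = 23/18.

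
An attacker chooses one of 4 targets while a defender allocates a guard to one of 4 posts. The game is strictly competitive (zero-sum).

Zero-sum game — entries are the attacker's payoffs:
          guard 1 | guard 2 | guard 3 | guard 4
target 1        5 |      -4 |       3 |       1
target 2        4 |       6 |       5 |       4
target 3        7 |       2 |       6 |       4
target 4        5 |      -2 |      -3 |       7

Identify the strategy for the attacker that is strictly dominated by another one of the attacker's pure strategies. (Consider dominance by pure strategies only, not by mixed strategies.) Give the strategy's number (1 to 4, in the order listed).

1

Compare target 1 with target 3: 7 > 5, 2 > -4, 6 > 3, 4 > 1.
So target 3 strictly dominates target 1 for the attacker; target 1 is strictly dominated.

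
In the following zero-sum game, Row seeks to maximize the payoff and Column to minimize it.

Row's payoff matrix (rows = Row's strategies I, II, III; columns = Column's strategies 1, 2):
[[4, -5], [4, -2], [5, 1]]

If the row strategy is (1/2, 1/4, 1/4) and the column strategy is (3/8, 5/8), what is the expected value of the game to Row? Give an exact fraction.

Against (3/8, 5/8), each row's expected payoff is I: -13/8; II: 1/4; III: 5/2.
Taking the (1/2, 1/4, 1/4)-weighted average: (1/2)·(-13/8) + (1/4)·(1/4) + (1/4)·(5/2) = -1/8.

-1/8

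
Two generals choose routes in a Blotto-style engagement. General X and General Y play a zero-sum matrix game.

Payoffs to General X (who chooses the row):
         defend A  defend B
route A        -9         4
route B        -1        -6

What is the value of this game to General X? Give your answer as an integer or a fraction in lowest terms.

-29/9

Row minima are -9 and -6, so General X's maximin is -6; column maxima are -1 and 4, so General Y's minimax is -1. These differ, so the equilibrium is in mixed strategies.
Let General X play route A with probability p. General Y is indifferent when −9p − (1−p) = 4p − 6(1−p), giving p = 5/18.
Let General Y play defend A with probability q. General X is indifferent when −9q + 4(1−q) = −q − 6(1−q), giving q = 5/9.
The value is -9·(5/9) + (4)·(4/9) = -29/9.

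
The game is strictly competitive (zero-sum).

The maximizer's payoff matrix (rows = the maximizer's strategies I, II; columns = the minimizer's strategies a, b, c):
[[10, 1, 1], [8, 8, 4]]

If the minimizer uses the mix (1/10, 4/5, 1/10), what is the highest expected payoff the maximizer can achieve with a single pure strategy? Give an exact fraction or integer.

38/5

I: (10)·(1/10) + (1)·(4/5) + (1)·(1/10) = 19/10.
II: (8)·(1/10) + (8)·(4/5) + (4)·(1/10) = 38/5.
The best pure response is II with expected payoff 38/5.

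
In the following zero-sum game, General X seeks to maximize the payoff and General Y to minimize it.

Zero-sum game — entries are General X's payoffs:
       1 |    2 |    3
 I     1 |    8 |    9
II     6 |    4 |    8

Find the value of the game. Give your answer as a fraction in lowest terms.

44/9

Column 3 is strictly dominated by 2 for General Y (it gives General X more in every row).
The remaining 2×2 game on (I, II) × (1, 2) has no saddle point. Let General X play I with probability p; indifference gives p + 6(1−p) = 8p + 4(1−p), so p = 2/9.
Similarly General Y's optimal q on 1 is 4/9, and the value is 1·(4/9) + (8)·(5/9) = 44/9.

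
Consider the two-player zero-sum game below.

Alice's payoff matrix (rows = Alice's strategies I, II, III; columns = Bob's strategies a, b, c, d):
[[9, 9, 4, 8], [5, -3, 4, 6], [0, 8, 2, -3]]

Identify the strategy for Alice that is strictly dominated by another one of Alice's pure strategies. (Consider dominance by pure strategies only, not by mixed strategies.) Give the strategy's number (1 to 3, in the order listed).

3

Compare III with I: 9 > 0, 9 > 8, 4 > 2, 8 > -3.
So I strictly dominates III for Alice; III is strictly dominated.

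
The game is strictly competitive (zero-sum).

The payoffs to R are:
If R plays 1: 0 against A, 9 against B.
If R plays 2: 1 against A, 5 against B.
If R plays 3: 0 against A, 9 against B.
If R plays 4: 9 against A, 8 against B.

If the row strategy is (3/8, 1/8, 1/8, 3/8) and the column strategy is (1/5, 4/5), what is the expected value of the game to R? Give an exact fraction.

Against (1/5, 4/5), each row's expected payoff is 1: 36/5; 2: 21/5; 3: 36/5; 4: 41/5.
Taking the (3/8, 1/8, 1/8, 3/8)-weighted average: (3/8)·(36/5) + (1/8)·(21/5) + (1/8)·(36/5) + (3/8)·(41/5) = 36/5.

36/5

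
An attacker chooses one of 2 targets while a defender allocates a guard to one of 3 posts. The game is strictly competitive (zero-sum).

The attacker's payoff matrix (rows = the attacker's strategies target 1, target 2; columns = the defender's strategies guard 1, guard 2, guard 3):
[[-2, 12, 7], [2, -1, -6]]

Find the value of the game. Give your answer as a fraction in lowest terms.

2/17

Column guard 2 is strictly dominated by guard 3 for the defender (it gives the attacker more in every row).
The remaining 2×2 game on (target 1, target 2) × (guard 1, guard 3) has no saddle point. Let the attacker play target 1 with probability p; indifference gives −2p + 2(1−p) = 7p − 6(1−p), so p = 8/17.
Similarly the defender's optimal q on guard 1 is 13/17, and the value is -2·(13/17) + (7)·(4/17) = 2/17.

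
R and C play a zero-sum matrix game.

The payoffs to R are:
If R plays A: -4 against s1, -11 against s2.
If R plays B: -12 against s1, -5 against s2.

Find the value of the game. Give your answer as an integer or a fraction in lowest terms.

-8

Row minima are -11 and -12, so R's maximin is -11; column maxima are -4 and -5, so C's minimax is -5. These differ, so the equilibrium is in mixed strategies.
Let R play A with probability p. C is indifferent when −4p − 12(1−p) = −11p − 5(1−p), giving p = 1/2.
Let C play s1 with probability q. R is indifferent when −4q − 11(1−q) = −12q − 5(1−q), giving q = 3/7.
The value is -4·(3/7) + (-11)·(4/7) = -8.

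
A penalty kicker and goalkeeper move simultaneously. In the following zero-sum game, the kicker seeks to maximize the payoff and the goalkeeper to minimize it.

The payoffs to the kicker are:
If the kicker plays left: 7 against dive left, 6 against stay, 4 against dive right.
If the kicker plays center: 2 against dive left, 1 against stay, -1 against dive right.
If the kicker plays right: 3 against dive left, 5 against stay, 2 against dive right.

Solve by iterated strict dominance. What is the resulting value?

4

Column dive left is strictly dominated by dive right for the goalkeeper (4<7, -1<2, 2<3); eliminate dive left.
Column stay is strictly dominated by dive right for the goalkeeper (4<6, -1<1, 2<5); eliminate stay.
Row center is strictly dominated by row left (4>-1); eliminate center.
Row right is strictly dominated by row left (4>2); eliminate right.
Only (left, dive right) remains, with payoff 4.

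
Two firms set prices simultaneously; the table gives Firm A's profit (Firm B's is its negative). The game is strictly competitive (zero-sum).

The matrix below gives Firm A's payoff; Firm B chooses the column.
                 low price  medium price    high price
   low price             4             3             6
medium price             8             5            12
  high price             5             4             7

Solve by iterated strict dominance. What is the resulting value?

Row high price is strictly dominated by row medium price (8>5, 5>4, 12>7); eliminate high price.
Row low price is strictly dominated by row medium price (8>4, 5>3, 12>6); eliminate low price.
Column low price is strictly dominated by medium price for Firm B (5<8); eliminate low price.
Column high price is strictly dominated by medium price for Firm B (5<12); eliminate high price.
Only (medium price, medium price) remains, with payoff 5.

5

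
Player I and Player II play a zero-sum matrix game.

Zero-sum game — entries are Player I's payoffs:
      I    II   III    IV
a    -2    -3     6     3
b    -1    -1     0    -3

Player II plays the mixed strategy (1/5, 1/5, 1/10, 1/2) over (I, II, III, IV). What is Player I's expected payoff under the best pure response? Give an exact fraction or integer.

a: (-2)·(1/5) + (-3)·(1/5) + (6)·(1/10) + (3)·(1/2) = 11/10.
b: (-1)·(1/5) + (-1)·(1/5) + (0)·(1/10) + (-3)·(1/2) = -19/10.
The best pure response is a with expected payoff 11/10.

11/10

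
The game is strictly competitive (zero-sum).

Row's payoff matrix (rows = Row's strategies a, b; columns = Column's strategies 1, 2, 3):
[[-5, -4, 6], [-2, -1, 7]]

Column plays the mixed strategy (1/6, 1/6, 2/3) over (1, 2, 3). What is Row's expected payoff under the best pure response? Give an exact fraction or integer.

a: (-5)·(1/6) + (-4)·(1/6) + (6)·(2/3) = 5/2.
b: (-2)·(1/6) + (-1)·(1/6) + (7)·(2/3) = 25/6.
The best pure response is b with expected payoff 25/6.

25/6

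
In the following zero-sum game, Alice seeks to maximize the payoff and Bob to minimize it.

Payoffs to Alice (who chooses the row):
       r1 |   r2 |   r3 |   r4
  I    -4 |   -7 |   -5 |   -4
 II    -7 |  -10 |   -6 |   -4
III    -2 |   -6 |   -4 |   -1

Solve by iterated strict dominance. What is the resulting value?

Column r3 is strictly dominated by r2 for Bob (-7<-5, -10<-6, -6<-4); eliminate r3.
Column r1 is strictly dominated by r2 for Bob (-7<-4, -10<-7, -6<-2); eliminate r1.
Column r4 is strictly dominated by r2 for Bob (-7<-4, -10<-4, -6<-1); eliminate r4.
Row I is strictly dominated by row III (-6>-7); eliminate I.
Row II is strictly dominated by row III (-6>-10); eliminate II.
Only (III, r2) remains, with payoff -6.

-6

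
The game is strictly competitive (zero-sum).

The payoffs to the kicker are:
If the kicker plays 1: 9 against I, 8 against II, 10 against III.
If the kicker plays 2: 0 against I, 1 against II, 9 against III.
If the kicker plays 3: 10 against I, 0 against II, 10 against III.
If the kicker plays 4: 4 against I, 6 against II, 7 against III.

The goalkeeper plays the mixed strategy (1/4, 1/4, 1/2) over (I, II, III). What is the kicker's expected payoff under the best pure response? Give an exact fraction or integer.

1: (9)·(1/4) + (8)·(1/4) + (10)·(1/2) = 37/4.
2: (0)·(1/4) + (1)·(1/4) + (9)·(1/2) = 19/4.
3: (10)·(1/4) + (0)·(1/4) + (10)·(1/2) = 15/2.
4: (4)·(1/4) + (6)·(1/4) + (7)·(1/2) = 6.
The best pure response is 1 with expected payoff 37/4.

37/4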